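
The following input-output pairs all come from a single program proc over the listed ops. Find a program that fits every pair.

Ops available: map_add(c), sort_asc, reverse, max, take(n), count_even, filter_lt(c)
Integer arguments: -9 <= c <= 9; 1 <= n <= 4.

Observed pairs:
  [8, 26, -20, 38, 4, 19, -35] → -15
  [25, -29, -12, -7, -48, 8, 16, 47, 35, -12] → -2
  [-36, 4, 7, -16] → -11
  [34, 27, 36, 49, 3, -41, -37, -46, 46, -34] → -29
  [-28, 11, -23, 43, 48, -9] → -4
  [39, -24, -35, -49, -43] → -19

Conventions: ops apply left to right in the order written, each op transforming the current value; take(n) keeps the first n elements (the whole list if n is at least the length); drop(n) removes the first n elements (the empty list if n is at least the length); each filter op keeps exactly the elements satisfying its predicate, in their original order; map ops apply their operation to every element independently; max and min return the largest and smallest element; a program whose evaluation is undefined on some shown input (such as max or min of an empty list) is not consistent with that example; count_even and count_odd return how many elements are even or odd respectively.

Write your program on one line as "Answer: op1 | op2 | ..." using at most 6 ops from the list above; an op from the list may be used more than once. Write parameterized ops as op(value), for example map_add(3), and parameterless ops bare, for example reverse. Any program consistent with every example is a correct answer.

filter_lt(0) | reverse | map_add(5) | reverse | max

Check, running the answer program on each example:
  [8, 26, -20, 38, 4, 19, -35] -> [-20, -35] -> [-35, -20] -> [-30, -15] -> [-15, -30] -> -15
  [25, -29, -12, -7, -48, 8, 16, 47, 35, -12] -> [-29, -12, -7, -48, -12] -> [-12, -48, -7, -12, -29] -> [-7, -43, -2, -7, -24] -> [-24, -7, -2, -43, -7] -> -2
  [-36, 4, 7, -16] -> [-36, -16] -> [-16, -36] -> [-11, -31] -> [-31, -11] -> -11
  [34, 27, 36, 49, 3, -41, -37, -46, 46, -34] -> [-41, -37, -46, -34] -> [-34, -46, -37, -41] -> [-29, -41, -32, -36] -> [-36, -32, -41, -29] -> -29
  [-28, 11, -23, 43, 48, -9] -> [-28, -23, -9] -> [-9, -23, -28] -> [-4, -18, -23] -> [-23, -18, -4] -> -4
  [39, -24, -35, -49, -43] -> [-24, -35, -49, -43] -> [-43, -49, -35, -24] -> [-38, -44, -30, -19] -> [-19, -30, -44, -38] -> -19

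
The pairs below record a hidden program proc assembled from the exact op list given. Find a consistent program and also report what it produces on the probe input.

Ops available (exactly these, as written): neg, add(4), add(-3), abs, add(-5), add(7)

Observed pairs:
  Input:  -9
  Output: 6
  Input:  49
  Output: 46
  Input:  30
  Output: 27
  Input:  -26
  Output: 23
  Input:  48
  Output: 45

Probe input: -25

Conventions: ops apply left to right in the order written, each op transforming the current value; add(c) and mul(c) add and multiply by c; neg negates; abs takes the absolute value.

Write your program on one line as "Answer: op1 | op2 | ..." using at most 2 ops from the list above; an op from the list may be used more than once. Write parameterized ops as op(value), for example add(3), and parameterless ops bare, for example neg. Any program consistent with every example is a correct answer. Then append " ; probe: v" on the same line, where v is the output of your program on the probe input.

abs | add(-3) ; probe: 22

Check, running the answer program on each example:
  -9 -> 9 -> 6
  49 -> 49 -> 46
  30 -> 30 -> 27
  -26 -> 26 -> 23
  48 -> 48 -> 45
  probe: -25 -> 25 -> 22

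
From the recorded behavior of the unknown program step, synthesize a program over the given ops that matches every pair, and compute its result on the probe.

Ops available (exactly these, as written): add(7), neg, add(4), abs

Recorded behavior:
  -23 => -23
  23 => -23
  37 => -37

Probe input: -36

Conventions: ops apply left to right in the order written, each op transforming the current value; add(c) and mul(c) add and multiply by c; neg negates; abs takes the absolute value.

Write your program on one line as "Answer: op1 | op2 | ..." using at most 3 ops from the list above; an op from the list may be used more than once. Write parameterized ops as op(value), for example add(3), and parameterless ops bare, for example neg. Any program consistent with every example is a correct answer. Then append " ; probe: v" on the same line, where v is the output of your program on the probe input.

neg | abs | neg ; probe: -36

Check, running the answer program on each example:
  -23 -> 23 -> 23 -> -23
  23 -> -23 -> 23 -> -23
  37 -> -37 -> 37 -> -37
  probe: -36 -> 36 -> 36 -> -36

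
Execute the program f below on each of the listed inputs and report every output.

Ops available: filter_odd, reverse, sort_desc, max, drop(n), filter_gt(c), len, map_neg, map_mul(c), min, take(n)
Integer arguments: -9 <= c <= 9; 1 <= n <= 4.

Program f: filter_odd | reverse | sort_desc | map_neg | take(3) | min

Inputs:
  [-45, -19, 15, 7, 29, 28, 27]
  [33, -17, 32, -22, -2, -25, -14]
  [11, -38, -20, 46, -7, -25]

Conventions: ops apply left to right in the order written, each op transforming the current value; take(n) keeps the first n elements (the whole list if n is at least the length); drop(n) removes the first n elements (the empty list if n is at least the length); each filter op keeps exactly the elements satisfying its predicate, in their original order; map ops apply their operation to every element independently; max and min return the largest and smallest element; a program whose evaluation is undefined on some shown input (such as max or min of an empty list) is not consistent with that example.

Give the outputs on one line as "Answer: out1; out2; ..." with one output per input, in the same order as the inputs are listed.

-29; -33; -11

Execution, op by op:
  [-45, -19, 15, 7, 29, 28, 27] -> [-45, -19, 15, 7, 29, 27] -> [27, 29, 7, 15, -19, -45] -> [29, 27, 15, 7, -19, -45] -> [-29, -27, -15, -7, 19, 45] -> [-29, -27, -15] -> -29
  [33, -17, 32, -22, -2, -25, -14] -> [33, -17, -25] -> [-25, -17, 33] -> [33, -17, -25] -> [-33, 17, 25] -> [-33, 17, 25] -> -33
  [11, -38, -20, 46, -7, -25] -> [11, -7, -25] -> [-25, -7, 11] -> [11, -7, -25] -> [-11, 7, 25] -> [-11, 7, 25] -> -11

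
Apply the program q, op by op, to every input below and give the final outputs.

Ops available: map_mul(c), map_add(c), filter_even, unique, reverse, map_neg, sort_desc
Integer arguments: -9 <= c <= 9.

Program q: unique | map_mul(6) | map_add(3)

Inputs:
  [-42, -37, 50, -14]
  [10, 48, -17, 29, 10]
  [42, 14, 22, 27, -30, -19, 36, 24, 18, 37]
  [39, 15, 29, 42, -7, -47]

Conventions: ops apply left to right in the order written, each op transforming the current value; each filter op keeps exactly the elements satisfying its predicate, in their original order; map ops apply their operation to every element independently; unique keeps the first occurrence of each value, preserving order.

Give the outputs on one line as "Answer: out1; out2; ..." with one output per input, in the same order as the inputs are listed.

[-249, -219, 303, -81]; [63, 291, -99, 177]; [255, 87, 135, 165, -177, -111, 219, 147, 111, 225]; [237, 93, 177, 255, -39, -279]

Execution, op by op:
  [-42, -37, 50, -14] -> [-42, -37, 50, -14] -> [-252, -222, 300, -84] -> [-249, -219, 303, -81]
  [10, 48, -17, 29, 10] -> [10, 48, -17, 29] -> [60, 288, -102, 174] -> [63, 291, -99, 177]
  [42, 14, 22, 27, -30, -19, 36, 24, 18, 37] -> [42, 14, 22, 27, -30, -19, 36, 24, 18, 37] -> [252, 84, 132, 162, -180, -114, 216, 144, 108, 222] -> [255, 87, 135, 165, -177, -111, 219, 147, 111, 225]
  [39, 15, 29, 42, -7, -47] -> [39, 15, 29, 42, -7, -47] -> [234, 90, 174, 252, -42, -282] -> [237, 93, 177, 255, -39, -279]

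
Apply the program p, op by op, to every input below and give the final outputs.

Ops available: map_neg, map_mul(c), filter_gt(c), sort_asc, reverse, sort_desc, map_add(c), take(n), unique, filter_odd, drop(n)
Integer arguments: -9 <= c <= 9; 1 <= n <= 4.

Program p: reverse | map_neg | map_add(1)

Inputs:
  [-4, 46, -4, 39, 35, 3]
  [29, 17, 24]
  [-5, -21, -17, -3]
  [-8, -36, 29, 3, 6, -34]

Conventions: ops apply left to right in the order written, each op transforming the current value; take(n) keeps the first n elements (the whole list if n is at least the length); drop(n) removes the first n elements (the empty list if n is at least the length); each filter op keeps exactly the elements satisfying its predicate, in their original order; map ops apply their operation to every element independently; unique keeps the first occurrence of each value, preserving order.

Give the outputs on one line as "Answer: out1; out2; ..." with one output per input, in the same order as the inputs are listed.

Execution, op by op:
  [-4, 46, -4, 39, 35, 3] -> [3, 35, 39, -4, 46, -4] -> [-3, -35, -39, 4, -46, 4] -> [-2, -34, -38, 5, -45, 5]
  [29, 17, 24] -> [24, 17, 29] -> [-24, -17, -29] -> [-23, -16, -28]
  [-5, -21, -17, -3] -> [-3, -17, -21, -5] -> [3, 17, 21, 5] -> [4, 18, 22, 6]
  [-8, -36, 29, 3, 6, -34] -> [-34, 6, 3, 29, -36, -8] -> [34, -6, -3, -29, 36, 8] -> [35, -5, -2, -28, 37, 9]

[-2, -34, -38, 5, -45, 5]; [-23, -16, -28]; [4, 18, 22, 6]; [35, -5, -2, -28, 37, 9]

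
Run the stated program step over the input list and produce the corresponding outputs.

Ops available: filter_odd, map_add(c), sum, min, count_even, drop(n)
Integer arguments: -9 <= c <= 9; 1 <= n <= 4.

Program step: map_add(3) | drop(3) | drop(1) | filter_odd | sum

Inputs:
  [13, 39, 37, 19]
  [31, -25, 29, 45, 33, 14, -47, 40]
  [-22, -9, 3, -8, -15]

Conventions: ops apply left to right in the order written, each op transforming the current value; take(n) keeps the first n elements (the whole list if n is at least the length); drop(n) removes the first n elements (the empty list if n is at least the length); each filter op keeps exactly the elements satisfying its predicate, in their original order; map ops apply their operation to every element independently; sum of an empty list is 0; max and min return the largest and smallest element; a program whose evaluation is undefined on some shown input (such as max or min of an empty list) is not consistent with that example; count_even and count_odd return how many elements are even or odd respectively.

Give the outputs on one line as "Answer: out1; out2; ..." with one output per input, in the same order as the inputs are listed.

Execution, op by op:
  [13, 39, 37, 19] -> [16, 42, 40, 22] -> [22] -> [] -> [] -> 0
  [31, -25, 29, 45, 33, 14, -47, 40] -> [34, -22, 32, 48, 36, 17, -44, 43] -> [48, 36, 17, -44, 43] -> [36, 17, -44, 43] -> [17, 43] -> 60
  [-22, -9, 3, -8, -15] -> [-19, -6, 6, -5, -12] -> [-5, -12] -> [-12] -> [] -> 0

0; 60; 0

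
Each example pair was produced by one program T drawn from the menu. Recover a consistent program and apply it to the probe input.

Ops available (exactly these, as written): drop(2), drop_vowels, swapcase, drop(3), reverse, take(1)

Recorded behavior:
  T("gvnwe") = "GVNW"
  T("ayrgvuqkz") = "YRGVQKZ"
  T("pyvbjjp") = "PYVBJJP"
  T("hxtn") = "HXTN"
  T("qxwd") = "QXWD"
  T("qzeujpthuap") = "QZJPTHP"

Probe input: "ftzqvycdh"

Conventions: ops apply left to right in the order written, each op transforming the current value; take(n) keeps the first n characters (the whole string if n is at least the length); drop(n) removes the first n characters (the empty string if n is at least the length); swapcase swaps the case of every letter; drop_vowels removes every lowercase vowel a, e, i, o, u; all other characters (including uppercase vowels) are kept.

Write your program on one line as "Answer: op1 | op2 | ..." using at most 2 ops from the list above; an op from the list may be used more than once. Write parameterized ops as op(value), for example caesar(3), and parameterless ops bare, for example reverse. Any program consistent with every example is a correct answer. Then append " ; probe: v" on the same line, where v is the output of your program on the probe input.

drop_vowels | swapcase ; probe: "FTZQVYCDH"

Check, running the answer program on each example:
  "gvnwe" -> "gvnw" -> "GVNW"
  "ayrgvuqkz" -> "yrgvqkz" -> "YRGVQKZ"
  "pyvbjjp" -> "pyvbjjp" -> "PYVBJJP"
  "hxtn" -> "hxtn" -> "HXTN"
  "qxwd" -> "qxwd" -> "QXWD"
  "qzeujpthuap" -> "qzjpthp" -> "QZJPTHP"
  probe: "ftzqvycdh" -> "ftzqvycdh" -> "FTZQVYCDH"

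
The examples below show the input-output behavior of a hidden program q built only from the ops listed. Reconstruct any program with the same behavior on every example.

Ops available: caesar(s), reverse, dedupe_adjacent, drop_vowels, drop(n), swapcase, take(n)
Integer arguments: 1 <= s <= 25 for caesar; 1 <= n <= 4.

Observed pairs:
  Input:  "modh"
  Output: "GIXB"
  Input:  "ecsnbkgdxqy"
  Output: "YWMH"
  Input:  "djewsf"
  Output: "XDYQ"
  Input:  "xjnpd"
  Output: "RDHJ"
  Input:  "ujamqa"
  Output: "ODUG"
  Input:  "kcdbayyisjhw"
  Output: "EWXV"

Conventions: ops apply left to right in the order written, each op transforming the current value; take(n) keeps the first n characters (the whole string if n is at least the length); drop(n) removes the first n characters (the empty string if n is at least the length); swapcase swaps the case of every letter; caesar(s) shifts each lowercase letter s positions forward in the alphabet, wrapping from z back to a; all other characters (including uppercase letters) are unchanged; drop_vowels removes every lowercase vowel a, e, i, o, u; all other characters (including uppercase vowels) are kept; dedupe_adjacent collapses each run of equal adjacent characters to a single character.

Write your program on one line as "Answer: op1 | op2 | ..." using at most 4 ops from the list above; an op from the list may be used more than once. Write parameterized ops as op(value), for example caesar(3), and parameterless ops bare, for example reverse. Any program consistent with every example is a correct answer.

caesar(20) | take(4) | swapcase

Check, running the answer program on each example:
  "modh" -> "gixb" -> "gixb" -> "GIXB"
  "ecsnbkgdxqy" -> "ywmhveaxrks" -> "ywmh" -> "YWMH"
  "djewsf" -> "xdyqmz" -> "xdyq" -> "XDYQ"
  "xjnpd" -> "rdhjx" -> "rdhj" -> "RDHJ"
  "ujamqa" -> "odugku" -> "odug" -> "ODUG"
  "kcdbayyisjhw" -> "ewxvusscmdbq" -> "ewxv" -> "EWXV"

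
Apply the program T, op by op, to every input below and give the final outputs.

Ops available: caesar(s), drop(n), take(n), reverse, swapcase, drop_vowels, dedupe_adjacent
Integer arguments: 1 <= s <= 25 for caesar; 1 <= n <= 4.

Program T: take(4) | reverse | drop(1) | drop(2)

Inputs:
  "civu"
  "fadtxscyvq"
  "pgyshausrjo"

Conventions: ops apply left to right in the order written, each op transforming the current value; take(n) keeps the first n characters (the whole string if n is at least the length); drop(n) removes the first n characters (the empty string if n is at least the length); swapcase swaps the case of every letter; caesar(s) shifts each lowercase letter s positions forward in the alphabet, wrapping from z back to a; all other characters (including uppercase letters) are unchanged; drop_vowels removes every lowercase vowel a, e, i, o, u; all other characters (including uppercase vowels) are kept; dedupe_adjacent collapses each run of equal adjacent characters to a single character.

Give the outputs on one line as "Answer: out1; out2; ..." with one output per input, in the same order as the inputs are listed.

Execution, op by op:
  "civu" -> "civu" -> "uvic" -> "vic" -> "c"
  "fadtxscyvq" -> "fadt" -> "tdaf" -> "daf" -> "f"
  "pgyshausrjo" -> "pgys" -> "sygp" -> "ygp" -> "p"

"c"; "f"; "p"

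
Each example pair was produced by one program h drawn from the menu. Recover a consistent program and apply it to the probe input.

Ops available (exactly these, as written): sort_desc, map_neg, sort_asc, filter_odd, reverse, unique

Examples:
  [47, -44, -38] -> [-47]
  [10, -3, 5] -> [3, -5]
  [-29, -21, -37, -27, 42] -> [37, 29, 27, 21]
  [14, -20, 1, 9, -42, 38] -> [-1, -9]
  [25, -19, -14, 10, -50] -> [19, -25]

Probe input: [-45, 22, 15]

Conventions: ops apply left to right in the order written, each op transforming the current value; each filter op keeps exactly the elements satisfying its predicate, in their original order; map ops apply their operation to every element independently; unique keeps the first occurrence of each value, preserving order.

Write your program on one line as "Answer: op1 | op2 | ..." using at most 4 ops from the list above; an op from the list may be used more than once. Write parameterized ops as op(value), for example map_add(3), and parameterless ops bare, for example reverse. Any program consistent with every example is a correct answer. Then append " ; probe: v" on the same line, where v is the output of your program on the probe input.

filter_odd | map_neg | sort_desc ; probe: [45, -15]

Check, running the answer program on each example:
  [47, -44, -38] -> [47] -> [-47] -> [-47]
  [10, -3, 5] -> [-3, 5] -> [3, -5] -> [3, -5]
  [-29, -21, -37, -27, 42] -> [-29, -21, -37, -27] -> [29, 21, 37, 27] -> [37, 29, 27, 21]
  [14, -20, 1, 9, -42, 38] -> [1, 9] -> [-1, -9] -> [-1, -9]
  [25, -19, -14, 10, -50] -> [25, -19] -> [-25, 19] -> [19, -25]
  probe: [-45, 22, 15] -> [-45, 15] -> [45, -15] -> [45, -15]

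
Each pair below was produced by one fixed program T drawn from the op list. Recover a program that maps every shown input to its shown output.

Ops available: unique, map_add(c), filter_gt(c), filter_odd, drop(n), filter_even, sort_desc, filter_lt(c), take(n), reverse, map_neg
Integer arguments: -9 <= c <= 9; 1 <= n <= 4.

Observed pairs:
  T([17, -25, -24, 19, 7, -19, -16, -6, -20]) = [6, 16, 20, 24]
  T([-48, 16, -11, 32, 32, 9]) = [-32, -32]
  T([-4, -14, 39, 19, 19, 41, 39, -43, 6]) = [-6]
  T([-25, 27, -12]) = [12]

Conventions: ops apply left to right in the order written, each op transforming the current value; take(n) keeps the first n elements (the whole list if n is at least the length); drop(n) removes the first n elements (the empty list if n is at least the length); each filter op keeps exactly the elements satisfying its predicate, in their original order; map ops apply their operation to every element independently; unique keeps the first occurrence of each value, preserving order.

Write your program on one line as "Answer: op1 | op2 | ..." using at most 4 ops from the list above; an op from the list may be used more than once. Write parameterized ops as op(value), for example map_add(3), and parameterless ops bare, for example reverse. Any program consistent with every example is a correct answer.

drop(2) | filter_even | sort_desc | map_neg

Check, running the answer program on each example:
  [17, -25, -24, 19, 7, -19, -16, -6, -20] -> [-24, 19, 7, -19, -16, -6, -20] -> [-24, -16, -6, -20] -> [-6, -16, -20, -24] -> [6, 16, 20, 24]
  [-48, 16, -11, 32, 32, 9] -> [-11, 32, 32, 9] -> [32, 32] -> [32, 32] -> [-32, -32]
  [-4, -14, 39, 19, 19, 41, 39, -43, 6] -> [39, 19, 19, 41, 39, -43, 6] -> [6] -> [6] -> [-6]
  [-25, 27, -12] -> [-12] -> [-12] -> [-12] -> [12]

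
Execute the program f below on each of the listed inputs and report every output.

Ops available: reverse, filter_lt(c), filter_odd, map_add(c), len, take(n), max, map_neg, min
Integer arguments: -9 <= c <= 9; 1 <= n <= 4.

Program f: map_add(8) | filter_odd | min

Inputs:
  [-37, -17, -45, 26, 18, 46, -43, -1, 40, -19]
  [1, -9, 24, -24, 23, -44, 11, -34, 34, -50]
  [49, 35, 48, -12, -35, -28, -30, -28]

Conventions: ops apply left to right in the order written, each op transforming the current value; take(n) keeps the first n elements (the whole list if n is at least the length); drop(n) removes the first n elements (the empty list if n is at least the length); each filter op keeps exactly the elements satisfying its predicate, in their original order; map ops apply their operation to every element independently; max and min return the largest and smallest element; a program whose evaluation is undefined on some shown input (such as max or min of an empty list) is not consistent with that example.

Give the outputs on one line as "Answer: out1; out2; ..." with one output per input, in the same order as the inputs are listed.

Execution, op by op:
  [-37, -17, -45, 26, 18, 46, -43, -1, 40, -19] -> [-29, -9, -37, 34, 26, 54, -35, 7, 48, -11] -> [-29, -9, -37, -35, 7, -11] -> -37
  [1, -9, 24, -24, 23, -44, 11, -34, 34, -50] -> [9, -1, 32, -16, 31, -36, 19, -26, 42, -42] -> [9, -1, 31, 19] -> -1
  [49, 35, 48, -12, -35, -28, -30, -28] -> [57, 43, 56, -4, -27, -20, -22, -20] -> [57, 43, -27] -> -27

-37; -1; -27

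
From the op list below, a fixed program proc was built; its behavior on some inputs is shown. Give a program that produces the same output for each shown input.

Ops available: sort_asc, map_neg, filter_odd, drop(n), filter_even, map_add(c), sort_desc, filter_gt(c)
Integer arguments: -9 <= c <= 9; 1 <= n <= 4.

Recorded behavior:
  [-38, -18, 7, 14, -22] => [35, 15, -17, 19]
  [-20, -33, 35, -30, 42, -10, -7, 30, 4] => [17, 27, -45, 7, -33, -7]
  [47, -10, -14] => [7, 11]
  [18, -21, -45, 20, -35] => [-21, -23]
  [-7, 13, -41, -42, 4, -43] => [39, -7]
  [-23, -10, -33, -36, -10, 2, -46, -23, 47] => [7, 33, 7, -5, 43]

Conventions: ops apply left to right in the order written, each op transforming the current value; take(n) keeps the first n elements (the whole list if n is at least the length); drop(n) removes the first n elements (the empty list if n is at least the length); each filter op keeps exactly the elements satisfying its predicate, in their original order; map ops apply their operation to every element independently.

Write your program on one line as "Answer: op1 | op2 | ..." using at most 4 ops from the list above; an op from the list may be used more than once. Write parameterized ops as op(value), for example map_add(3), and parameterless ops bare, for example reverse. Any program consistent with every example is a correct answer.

map_add(-2) | filter_even | map_neg | map_add(-5)

Check, running the answer program on each example:
  [-38, -18, 7, 14, -22] -> [-40, -20, 5, 12, -24] -> [-40, -20, 12, -24] -> [40, 20, -12, 24] -> [35, 15, -17, 19]
  [-20, -33, 35, -30, 42, -10, -7, 30, 4] -> [-22, -35, 33, -32, 40, -12, -9, 28, 2] -> [-22, -32, 40, -12, 28, 2] -> [22, 32, -40, 12, -28, -2] -> [17, 27, -45, 7, -33, -7]
  [47, -10, -14] -> [45, -12, -16] -> [-12, -16] -> [12, 16] -> [7, 11]
  [18, -21, -45, 20, -35] -> [16, -23, -47, 18, -37] -> [16, 18] -> [-16, -18] -> [-21, -23]
  [-7, 13, -41, -42, 4, -43] -> [-9, 11, -43, -44, 2, -45] -> [-44, 2] -> [44, -2] -> [39, -7]
  [-23, -10, -33, -36, -10, 2, -46, -23, 47] -> [-25, -12, -35, -38, -12, 0, -48, -25, 45] -> [-12, -38, -12, 0, -48] -> [12, 38, 12, 0, 48] -> [7, 33, 7, -5, 43]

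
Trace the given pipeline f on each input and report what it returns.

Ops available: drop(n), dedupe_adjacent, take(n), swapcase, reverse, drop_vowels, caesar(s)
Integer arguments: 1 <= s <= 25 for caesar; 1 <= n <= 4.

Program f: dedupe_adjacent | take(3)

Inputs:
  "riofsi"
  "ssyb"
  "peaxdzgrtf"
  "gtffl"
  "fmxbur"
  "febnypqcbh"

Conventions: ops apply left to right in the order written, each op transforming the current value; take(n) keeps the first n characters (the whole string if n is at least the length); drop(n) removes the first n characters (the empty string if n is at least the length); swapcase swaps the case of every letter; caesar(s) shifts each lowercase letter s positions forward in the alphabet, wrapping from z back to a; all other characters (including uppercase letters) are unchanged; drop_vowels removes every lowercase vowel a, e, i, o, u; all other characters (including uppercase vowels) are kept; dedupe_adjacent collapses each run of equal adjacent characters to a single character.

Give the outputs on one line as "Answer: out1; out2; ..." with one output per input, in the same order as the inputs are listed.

Execution, op by op:
  "riofsi" -> "riofsi" -> "rio"
  "ssyb" -> "syb" -> "syb"
  "peaxdzgrtf" -> "peaxdzgrtf" -> "pea"
  "gtffl" -> "gtfl" -> "gtf"
  "fmxbur" -> "fmxbur" -> "fmx"
  "febnypqcbh" -> "febnypqcbh" -> "feb"

"rio"; "syb"; "pea"; "gtf"; "fmx"; "feb"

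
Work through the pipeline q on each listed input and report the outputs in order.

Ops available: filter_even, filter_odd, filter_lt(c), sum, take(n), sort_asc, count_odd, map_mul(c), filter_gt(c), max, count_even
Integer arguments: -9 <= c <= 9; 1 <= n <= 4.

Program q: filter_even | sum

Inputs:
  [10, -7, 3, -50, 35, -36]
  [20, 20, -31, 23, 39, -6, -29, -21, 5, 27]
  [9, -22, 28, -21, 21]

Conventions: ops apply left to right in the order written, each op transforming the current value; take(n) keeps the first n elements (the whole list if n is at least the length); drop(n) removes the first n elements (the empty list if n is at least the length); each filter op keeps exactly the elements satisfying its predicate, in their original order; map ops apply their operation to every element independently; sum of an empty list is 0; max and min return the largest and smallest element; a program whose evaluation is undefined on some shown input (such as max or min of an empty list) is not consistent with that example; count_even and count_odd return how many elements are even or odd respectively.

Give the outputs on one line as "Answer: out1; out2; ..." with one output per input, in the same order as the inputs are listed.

-76; 34; 6

Execution, op by op:
  [10, -7, 3, -50, 35, -36] -> [10, -50, -36] -> -76
  [20, 20, -31, 23, 39, -6, -29, -21, 5, 27] -> [20, 20, -6] -> 34
  [9, -22, 28, -21, 21] -> [-22, 28] -> 6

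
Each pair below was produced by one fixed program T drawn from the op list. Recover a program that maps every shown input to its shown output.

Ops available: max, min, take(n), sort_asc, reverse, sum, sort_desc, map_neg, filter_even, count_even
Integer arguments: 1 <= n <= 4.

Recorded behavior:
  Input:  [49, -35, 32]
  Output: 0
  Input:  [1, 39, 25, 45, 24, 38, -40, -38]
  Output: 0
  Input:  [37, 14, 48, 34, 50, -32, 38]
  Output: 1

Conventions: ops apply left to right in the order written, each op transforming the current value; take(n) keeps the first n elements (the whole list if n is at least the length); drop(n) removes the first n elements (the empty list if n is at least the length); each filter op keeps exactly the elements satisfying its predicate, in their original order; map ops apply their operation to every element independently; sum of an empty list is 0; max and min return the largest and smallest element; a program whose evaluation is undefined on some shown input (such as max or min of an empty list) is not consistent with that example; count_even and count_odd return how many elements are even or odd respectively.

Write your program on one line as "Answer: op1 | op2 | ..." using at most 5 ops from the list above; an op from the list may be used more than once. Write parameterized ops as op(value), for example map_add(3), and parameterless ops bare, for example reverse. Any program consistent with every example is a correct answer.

take(2) | sort_asc | map_neg | count_even

Check, running the answer program on each example:
  [49, -35, 32] -> [49, -35] -> [-35, 49] -> [35, -49] -> 0
  [1, 39, 25, 45, 24, 38, -40, -38] -> [1, 39] -> [1, 39] -> [-1, -39] -> 0
  [37, 14, 48, 34, 50, -32, 38] -> [37, 14] -> [14, 37] -> [-14, -37] -> 1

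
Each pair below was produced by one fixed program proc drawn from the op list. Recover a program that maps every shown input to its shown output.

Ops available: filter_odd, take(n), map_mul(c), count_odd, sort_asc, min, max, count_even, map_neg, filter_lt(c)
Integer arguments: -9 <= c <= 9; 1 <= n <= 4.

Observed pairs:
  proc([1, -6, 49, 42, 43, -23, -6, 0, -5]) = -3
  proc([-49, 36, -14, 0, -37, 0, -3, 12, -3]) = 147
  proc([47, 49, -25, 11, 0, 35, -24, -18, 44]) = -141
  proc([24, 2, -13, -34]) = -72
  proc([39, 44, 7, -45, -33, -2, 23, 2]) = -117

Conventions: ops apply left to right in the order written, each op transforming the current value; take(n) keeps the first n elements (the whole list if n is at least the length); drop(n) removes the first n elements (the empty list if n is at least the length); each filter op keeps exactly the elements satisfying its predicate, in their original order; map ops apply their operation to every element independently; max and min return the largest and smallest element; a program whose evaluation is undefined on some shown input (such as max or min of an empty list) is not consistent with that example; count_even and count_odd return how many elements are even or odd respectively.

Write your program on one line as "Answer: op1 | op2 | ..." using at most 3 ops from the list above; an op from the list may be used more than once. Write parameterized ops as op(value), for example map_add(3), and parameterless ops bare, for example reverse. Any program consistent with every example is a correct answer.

map_mul(-3) | take(1) | min

Check, running the answer program on each example:
  [1, -6, 49, 42, 43, -23, -6, 0, -5] -> [-3, 18, -147, -126, -129, 69, 18, 0, 15] -> [-3] -> -3
  [-49, 36, -14, 0, -37, 0, -3, 12, -3] -> [147, -108, 42, 0, 111, 0, 9, -36, 9] -> [147] -> 147
  [47, 49, -25, 11, 0, 35, -24, -18, 44] -> [-141, -147, 75, -33, 0, -105, 72, 54, -132] -> [-141] -> -141
  [24, 2, -13, -34] -> [-72, -6, 39, 102] -> [-72] -> -72
  [39, 44, 7, -45, -33, -2, 23, 2] -> [-117, -132, -21, 135, 99, 6, -69, -6] -> [-117] -> -117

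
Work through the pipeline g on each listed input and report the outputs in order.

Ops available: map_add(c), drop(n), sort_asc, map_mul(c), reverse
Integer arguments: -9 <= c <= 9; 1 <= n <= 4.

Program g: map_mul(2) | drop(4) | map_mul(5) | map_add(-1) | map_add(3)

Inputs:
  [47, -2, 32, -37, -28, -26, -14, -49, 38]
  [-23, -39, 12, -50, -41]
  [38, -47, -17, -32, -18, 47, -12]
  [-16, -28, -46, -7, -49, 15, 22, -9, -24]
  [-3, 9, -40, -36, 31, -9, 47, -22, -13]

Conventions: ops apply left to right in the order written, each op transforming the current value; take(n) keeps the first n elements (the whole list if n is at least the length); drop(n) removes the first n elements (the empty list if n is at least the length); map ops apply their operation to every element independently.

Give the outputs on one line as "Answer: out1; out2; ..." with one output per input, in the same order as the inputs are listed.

Execution, op by op:
  [47, -2, 32, -37, -28, -26, -14, -49, 38] -> [94, -4, 64, -74, -56, -52, -28, -98, 76] -> [-56, -52, -28, -98, 76] -> [-280, -260, -140, -490, 380] -> [-281, -261, -141, -491, 379] -> [-278, -258, -138, -488, 382]
  [-23, -39, 12, -50, -41] -> [-46, -78, 24, -100, -82] -> [-82] -> [-410] -> [-411] -> [-408]
  [38, -47, -17, -32, -18, 47, -12] -> [76, -94, -34, -64, -36, 94, -24] -> [-36, 94, -24] -> [-180, 470, -120] -> [-181, 469, -121] -> [-178, 472, -118]
  [-16, -28, -46, -7, -49, 15, 22, -9, -24] -> [-32, -56, -92, -14, -98, 30, 44, -18, -48] -> [-98, 30, 44, -18, -48] -> [-490, 150, 220, -90, -240] -> [-491, 149, 219, -91, -241] -> [-488, 152, 222, -88, -238]
  [-3, 9, -40, -36, 31, -9, 47, -22, -13] -> [-6, 18, -80, -72, 62, -18, 94, -44, -26] -> [62, -18, 94, -44, -26] -> [310, -90, 470, -220, -130] -> [309, -91, 469, -221, -131] -> [312, -88, 472, -218, -128]

[-278, -258, -138, -488, 382]; [-408]; [-178, 472, -118]; [-488, 152, 222, -88, -238]; [312, -88, 472, -218, -128]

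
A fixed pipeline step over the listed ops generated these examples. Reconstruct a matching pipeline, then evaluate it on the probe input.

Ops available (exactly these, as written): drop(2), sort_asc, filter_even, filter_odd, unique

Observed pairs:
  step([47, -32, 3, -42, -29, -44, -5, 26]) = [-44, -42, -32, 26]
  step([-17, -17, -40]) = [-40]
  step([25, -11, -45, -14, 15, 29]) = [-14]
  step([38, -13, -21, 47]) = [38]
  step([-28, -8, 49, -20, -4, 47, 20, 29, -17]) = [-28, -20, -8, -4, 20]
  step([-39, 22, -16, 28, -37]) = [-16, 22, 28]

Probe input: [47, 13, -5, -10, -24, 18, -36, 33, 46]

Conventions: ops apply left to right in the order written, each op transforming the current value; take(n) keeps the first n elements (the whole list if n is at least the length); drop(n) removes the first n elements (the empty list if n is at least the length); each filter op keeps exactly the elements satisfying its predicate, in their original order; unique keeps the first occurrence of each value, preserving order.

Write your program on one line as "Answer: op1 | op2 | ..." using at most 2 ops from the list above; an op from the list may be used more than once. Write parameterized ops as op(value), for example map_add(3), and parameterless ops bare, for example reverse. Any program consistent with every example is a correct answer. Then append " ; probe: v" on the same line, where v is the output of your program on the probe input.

filter_even | sort_asc ; probe: [-36, -24, -10, 18, 46]

Check, running the answer program on each example:
  [47, -32, 3, -42, -29, -44, -5, 26] -> [-32, -42, -44, 26] -> [-44, -42, -32, 26]
  [-17, -17, -40] -> [-40] -> [-40]
  [25, -11, -45, -14, 15, 29] -> [-14] -> [-14]
  [38, -13, -21, 47] -> [38] -> [38]
  [-28, -8, 49, -20, -4, 47, 20, 29, -17] -> [-28, -8, -20, -4, 20] -> [-28, -20, -8, -4, 20]
  [-39, 22, -16, 28, -37] -> [22, -16, 28] -> [-16, 22, 28]
  probe: [47, 13, -5, -10, -24, 18, -36, 33, 46] -> [-10, -24, 18, -36, 46] -> [-36, -24, -10, 18, 46]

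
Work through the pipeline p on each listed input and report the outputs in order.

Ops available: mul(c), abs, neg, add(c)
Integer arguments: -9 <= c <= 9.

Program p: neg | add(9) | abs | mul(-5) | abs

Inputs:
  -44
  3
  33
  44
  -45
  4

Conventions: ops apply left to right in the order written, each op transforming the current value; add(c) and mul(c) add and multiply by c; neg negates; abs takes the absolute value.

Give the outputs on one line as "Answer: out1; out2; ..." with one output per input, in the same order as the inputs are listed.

Execution, op by op:
  -44 -> 44 -> 53 -> 53 -> -265 -> 265
  3 -> -3 -> 6 -> 6 -> -30 -> 30
  33 -> -33 -> -24 -> 24 -> -120 -> 120
  44 -> -44 -> -35 -> 35 -> -175 -> 175
  -45 -> 45 -> 54 -> 54 -> -270 -> 270
  4 -> -4 -> 5 -> 5 -> -25 -> 25

265; 30; 120; 175; 270; 25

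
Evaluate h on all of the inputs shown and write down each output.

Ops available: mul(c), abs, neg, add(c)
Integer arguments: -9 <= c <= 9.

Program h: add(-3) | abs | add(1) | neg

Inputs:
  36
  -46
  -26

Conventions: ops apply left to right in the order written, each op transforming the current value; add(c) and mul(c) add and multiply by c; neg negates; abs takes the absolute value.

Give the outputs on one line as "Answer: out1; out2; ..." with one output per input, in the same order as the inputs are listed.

-34; -50; -30

Execution, op by op:
  36 -> 33 -> 33 -> 34 -> -34
  -46 -> -49 -> 49 -> 50 -> -50
  -26 -> -29 -> 29 -> 30 -> -30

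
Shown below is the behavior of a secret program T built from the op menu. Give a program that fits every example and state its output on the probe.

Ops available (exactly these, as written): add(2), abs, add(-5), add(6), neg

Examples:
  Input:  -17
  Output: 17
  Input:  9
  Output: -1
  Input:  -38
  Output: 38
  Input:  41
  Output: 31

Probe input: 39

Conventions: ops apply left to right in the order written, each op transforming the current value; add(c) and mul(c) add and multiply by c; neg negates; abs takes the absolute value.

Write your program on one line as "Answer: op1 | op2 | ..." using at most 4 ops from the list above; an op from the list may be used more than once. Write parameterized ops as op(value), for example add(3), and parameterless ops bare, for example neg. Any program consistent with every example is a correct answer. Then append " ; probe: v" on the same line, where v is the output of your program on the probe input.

add(-5) | abs | add(-5) ; probe: 29

Check, running the answer program on each example:
  -17 -> -22 -> 22 -> 17
  9 -> 4 -> 4 -> -1
  -38 -> -43 -> 43 -> 38
  41 -> 36 -> 36 -> 31
  probe: 39 -> 34 -> 34 -> 29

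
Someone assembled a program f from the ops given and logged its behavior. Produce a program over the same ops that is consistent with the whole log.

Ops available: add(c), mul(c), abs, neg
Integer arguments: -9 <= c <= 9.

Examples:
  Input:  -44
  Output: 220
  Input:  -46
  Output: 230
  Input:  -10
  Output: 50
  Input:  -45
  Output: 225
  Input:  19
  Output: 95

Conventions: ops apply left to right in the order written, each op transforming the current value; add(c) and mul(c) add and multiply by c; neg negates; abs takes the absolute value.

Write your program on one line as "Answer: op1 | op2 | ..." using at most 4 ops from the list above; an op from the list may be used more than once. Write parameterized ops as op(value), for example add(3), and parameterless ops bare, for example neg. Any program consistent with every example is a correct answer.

neg | abs | neg | mul(-5)

Check, running the answer program on each example:
  -44 -> 44 -> 44 -> -44 -> 220
  -46 -> 46 -> 46 -> -46 -> 230
  -10 -> 10 -> 10 -> -10 -> 50
  -45 -> 45 -> 45 -> -45 -> 225
  19 -> -19 -> 19 -> -19 -> 95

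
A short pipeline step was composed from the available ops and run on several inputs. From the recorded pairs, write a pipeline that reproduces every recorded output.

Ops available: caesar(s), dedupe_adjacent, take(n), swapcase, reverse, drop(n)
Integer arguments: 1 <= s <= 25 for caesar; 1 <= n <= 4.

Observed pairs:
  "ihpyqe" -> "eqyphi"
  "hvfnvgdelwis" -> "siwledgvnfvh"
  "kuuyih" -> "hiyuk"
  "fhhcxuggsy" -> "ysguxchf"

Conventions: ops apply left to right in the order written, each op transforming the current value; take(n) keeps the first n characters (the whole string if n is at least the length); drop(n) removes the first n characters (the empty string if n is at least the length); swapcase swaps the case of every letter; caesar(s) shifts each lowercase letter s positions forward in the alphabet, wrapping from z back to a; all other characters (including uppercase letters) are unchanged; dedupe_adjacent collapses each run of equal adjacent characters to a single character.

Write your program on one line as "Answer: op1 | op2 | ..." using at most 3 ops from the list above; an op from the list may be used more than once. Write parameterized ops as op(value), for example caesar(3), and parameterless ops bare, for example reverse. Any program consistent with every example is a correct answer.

dedupe_adjacent | reverse

Check, running the answer program on each example:
  "ihpyqe" -> "ihpyqe" -> "eqyphi"
  "hvfnvgdelwis" -> "hvfnvgdelwis" -> "siwledgvnfvh"
  "kuuyih" -> "kuyih" -> "hiyuk"
  "fhhcxuggsy" -> "fhcxugsy" -> "ysguxchf"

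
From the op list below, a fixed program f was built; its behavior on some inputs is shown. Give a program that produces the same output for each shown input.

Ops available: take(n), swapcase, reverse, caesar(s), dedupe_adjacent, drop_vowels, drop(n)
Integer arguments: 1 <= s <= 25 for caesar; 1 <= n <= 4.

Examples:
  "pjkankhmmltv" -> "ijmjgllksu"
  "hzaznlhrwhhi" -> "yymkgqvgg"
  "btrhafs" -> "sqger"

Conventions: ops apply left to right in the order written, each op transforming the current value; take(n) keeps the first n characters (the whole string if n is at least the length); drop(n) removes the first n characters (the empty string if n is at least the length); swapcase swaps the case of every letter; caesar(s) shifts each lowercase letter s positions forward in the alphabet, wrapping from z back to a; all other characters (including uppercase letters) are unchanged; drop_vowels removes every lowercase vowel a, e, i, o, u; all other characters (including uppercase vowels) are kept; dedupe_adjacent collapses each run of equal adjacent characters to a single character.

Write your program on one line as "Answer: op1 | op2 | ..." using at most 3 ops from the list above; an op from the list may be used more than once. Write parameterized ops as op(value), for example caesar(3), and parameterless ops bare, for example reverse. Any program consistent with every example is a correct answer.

drop_vowels | drop(1) | caesar(25)

Check, running the answer program on each example:
  "pjkankhmmltv" -> "pjknkhmmltv" -> "jknkhmmltv" -> "ijmjgllksu"
  "hzaznlhrwhhi" -> "hzznlhrwhh" -> "zznlhrwhh" -> "yymkgqvgg"
  "btrhafs" -> "btrhfs" -> "trhfs" -> "sqger"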